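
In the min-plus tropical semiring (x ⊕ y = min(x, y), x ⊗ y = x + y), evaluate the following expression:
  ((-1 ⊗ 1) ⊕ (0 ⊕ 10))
((-1 ⊗ 1) ⊕ (0 ⊕ 10)) = 0

Expand innermost to outermost. Recall ⊕ takes the minimum of its arguments and ⊗ takes their sum. Working out the expression ((-1 ⊗ 1) ⊕ (0 ⊕ 10)) gives 0.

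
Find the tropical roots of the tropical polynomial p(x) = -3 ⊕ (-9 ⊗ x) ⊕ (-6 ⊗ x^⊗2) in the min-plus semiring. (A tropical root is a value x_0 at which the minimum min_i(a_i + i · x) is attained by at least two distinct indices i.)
Roots: {-3, 6}

Each tropical root is a break point of the lower envelope of the lines y = a_i + i · x (there are 3 lines, with slopes 0, 1, ..., 2). Only the lines that attain the minimum somewhere contribute to roots; other lines are dominated. Here the surviving (envelope) indices are i = 2, i = 1, i = 0.
Intersections between consecutive envelope lines give the roots: for adjacent envelope indices i < j the intersection is x = (a_i − a_j) / (j − i). Reading off the sorted break points: {-3, 6}.
Verification: at each break x_0, at least two indices attain the minimum of min_i(a_i + i · x_0).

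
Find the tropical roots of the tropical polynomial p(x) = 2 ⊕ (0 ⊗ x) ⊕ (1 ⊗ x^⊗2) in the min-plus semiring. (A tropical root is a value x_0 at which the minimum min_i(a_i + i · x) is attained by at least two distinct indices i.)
Roots: {-1, 2}

Each tropical root is a break point of the lower envelope of the lines y = a_i + i · x (there are 3 lines, with slopes 0, 1, ..., 2). Only the lines that attain the minimum somewhere contribute to roots; other lines are dominated. Here the surviving (envelope) indices are i = 2, i = 1, i = 0.
Intersections between consecutive envelope lines give the roots: for adjacent envelope indices i < j the intersection is x = (a_i − a_j) / (j − i). Reading off the sorted break points: {-1, 2}.
Verification: at each break x_0, at least two indices attain the minimum of min_i(a_i + i · x_0).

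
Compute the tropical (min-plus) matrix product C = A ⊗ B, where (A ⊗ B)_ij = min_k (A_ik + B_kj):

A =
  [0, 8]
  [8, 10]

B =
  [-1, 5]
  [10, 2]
A ⊗ B =
  [-1, 5]
  [7, 12]

Apply the min-plus product entry-by-entry:
  C[0][0] = min over k of (A[0][0] + B[0][0] = 0 + -1 = -1, A[0][1] + B[1][0] = 8 + 10 = 18) = -1 (attained at k = 0)
  C[0][1] = min over k of (A[0][0] + B[0][1] = 0 + 5 = 5, A[0][1] + B[1][1] = 8 + 2 = 10) = 5 (attained at k = 0)
  C[1][0] = min over k of (A[1][0] + B[0][0] = 8 + -1 = 7, A[1][1] + B[1][0] = 10 + 10 = 20) = 7 (attained at k = 0)
  C[1][1] = min over k of (A[1][0] + B[0][1] = 8 + 5 = 13, A[1][1] + B[1][1] = 10 + 2 = 12) = 12 (attained at k = 1)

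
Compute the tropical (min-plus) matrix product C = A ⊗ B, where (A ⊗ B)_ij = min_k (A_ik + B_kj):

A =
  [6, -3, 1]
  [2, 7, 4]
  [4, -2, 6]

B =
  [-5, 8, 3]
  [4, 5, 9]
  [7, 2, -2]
A ⊗ B =
  [1, 2, -1]
  [-3, 6, 2]
  [-1, 3, 4]

Apply the min-plus product entry-by-entry:
  C[0][0] = min over k of (A[0][0] + B[0][0] = 6 + -5 = 1, A[0][1] + B[1][0] = -3 + 4 = 1, A[0][2] + B[2][0] = 1 + 7 = 8) = 1 (attained at k = 0)
  C[0][1] = min over k of (A[0][0] + B[0][1] = 6 + 8 = 14, A[0][1] + B[1][1] = -3 + 5 = 2, A[0][2] + B[2][1] = 1 + 2 = 3) = 2 (attained at k = 1)
  C[0][2] = min over k of (A[0][0] + B[0][2] = 6 + 3 = 9, A[0][1] + B[1][2] = -3 + 9 = 6, A[0][2] + B[2][2] = 1 + -2 = -1) = -1 (attained at k = 2)
  C[1][0] = min over k of (A[1][0] + B[0][0] = 2 + -5 = -3, A[1][1] + B[1][0] = 7 + 4 = 11, A[1][2] + B[2][0] = 4 + 7 = 11) = -3 (attained at k = 0)
  C[1][1] = min over k of (A[1][0] + B[0][1] = 2 + 8 = 10, A[1][1] + B[1][1] = 7 + 5 = 12, A[1][2] + B[2][1] = 4 + 2 = 6) = 6 (attained at k = 2)
  C[1][2] = min over k of (A[1][0] + B[0][2] = 2 + 3 = 5, A[1][1] + B[1][2] = 7 + 9 = 16, A[1][2] + B[2][2] = 4 + -2 = 2) = 2 (attained at k = 2)
  C[2][0] = min over k of (A[2][0] + B[0][0] = 4 + -5 = -1, A[2][1] + B[1][0] = -2 + 4 = 2, A[2][2] + B[2][0] = 6 + 7 = 13) = -1 (attained at k = 0)
  C[2][1] = min over k of (A[2][0] + B[0][1] = 4 + 8 = 12, A[2][1] + B[1][1] = -2 + 5 = 3, A[2][2] + B[2][1] = 6 + 2 = 8) = 3 (attained at k = 1)
  C[2][2] = min over k of (A[2][0] + B[0][2] = 4 + 3 = 7, A[2][1] + B[1][2] = -2 + 9 = 7, A[2][2] + B[2][2] = 6 + -2 = 4) = 4 (attained at k = 2)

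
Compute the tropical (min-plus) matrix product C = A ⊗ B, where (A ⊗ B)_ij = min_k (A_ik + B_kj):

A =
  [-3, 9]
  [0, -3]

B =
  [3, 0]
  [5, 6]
A ⊗ B =
  [0, -3]
  [2, 0]

Apply the min-plus product entry-by-entry:
  C[0][0] = min over k of (A[0][0] + B[0][0] = -3 + 3 = 0, A[0][1] + B[1][0] = 9 + 5 = 14) = 0 (attained at k = 0)
  C[0][1] = min over k of (A[0][0] + B[0][1] = -3 + 0 = -3, A[0][1] + B[1][1] = 9 + 6 = 15) = -3 (attained at k = 0)
  C[1][0] = min over k of (A[1][0] + B[0][0] = 0 + 3 = 3, A[1][1] + B[1][0] = -3 + 5 = 2) = 2 (attained at k = 1)
  C[1][1] = min over k of (A[1][0] + B[0][1] = 0 + 0 = 0, A[1][1] + B[1][1] = -3 + 6 = 3) = 0 (attained at k = 0)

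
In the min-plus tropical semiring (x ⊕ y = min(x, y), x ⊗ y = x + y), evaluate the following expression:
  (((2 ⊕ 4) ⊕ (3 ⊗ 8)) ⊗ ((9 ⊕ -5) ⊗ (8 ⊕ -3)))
(((2 ⊕ 4) ⊕ (3 ⊗ 8)) ⊗ ((9 ⊕ -5) ⊗ (8 ⊕ -3))) = -6

Expand innermost to outermost. Recall ⊕ takes the minimum of its arguments and ⊗ takes their sum. Working out the expression (((2 ⊕ 4) ⊕ (3 ⊗ 8)) ⊗ ((9 ⊕ -5) ⊗ (8 ⊕ -3))) gives -6.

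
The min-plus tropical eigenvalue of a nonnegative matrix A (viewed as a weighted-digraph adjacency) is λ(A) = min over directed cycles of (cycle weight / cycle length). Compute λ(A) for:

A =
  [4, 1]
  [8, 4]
λ(A) = 4

Enumerate directed cycles and compute their means (weight / length). Sample:
  cycle 0 → 0: weight = 4, length = 1, mean = 4/1 ≈ 4.000
  cycle 1 → 1: weight = 4, length = 1, mean = 4/1 ≈ 4.000
  cycle 0 → 1 → 0: weight = 9, length = 2, mean = 9/2 ≈ 4.500
  cycle 1 → 0 → 1: weight = 9, length = 2, mean = 9/2 ≈ 4.500
Minimum mean = 4.000, attained e.g. along the cycle 0 → 0 with weight 4 and length 1. So λ(A) = 4/1 = 4.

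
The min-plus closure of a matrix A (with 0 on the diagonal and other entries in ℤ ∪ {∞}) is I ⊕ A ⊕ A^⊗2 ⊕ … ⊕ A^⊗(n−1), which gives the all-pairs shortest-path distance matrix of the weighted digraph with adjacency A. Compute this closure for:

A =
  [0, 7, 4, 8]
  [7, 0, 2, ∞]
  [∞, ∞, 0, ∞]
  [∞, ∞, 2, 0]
Closure =
  [0, 7, 4, 8]
  [7, 0, 2, 15]
  [∞, ∞, 0, ∞]
  [∞, ∞, 2, 0]

This is the Floyd-Warshall all-pairs shortest-path computation. For each intermediate vertex k = 0, 1, …, 3, update dist[i][j] ← min(dist[i][j], dist[i][k] + dist[k][j]). The final matrix gives, for each (i, j), the minimum total weight of any directed path from i to j (possibly empty when i = j).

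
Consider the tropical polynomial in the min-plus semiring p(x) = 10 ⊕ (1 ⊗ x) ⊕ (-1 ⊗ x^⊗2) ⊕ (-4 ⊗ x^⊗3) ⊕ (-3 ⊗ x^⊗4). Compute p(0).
p(0) = -4

A tropical monomial a ⊗ x^⊗i evaluates to a + i · x. Evaluating each term at x = 0:
  Term 0 contributes 10 + 0 · 0 = 10
  Term 1 contributes 1 + 1 · 0 = 1
  Term 2 contributes -1 + 2 · 0 = -1
  Term 3 contributes -4 + 3 · 0 = -4
  Term 4 contributes -3 + 4 · 0 = -3
p(0) = ⊕ of these = min[10, 1, -1, -4, -3] = -4.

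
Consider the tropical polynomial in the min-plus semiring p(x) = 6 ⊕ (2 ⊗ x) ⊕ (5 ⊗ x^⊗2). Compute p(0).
p(0) = 2

A tropical monomial a ⊗ x^⊗i evaluates to a + i · x. Evaluating each term at x = 0:
  Term 0 contributes 6 + 0 · 0 = 6
  Term 1 contributes 2 + 1 · 0 = 2
  Term 2 contributes 5 + 2 · 0 = 5
p(0) = ⊕ of these = min[6, 2, 5] = 2.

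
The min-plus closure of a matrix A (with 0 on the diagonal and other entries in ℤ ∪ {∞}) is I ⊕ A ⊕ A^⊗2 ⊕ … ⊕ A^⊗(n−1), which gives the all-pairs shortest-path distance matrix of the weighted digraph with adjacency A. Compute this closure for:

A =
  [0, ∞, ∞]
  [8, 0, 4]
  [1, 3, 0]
Closure =
  [0, ∞, ∞]
  [5, 0, 4]
  [1, 3, 0]

This is the Floyd-Warshall all-pairs shortest-path computation. For each intermediate vertex k = 0, 1, …, 2, update dist[i][j] ← min(dist[i][j], dist[i][k] + dist[k][j]). The final matrix gives, for each (i, j), the minimum total weight of any directed path from i to j (possibly empty when i = j).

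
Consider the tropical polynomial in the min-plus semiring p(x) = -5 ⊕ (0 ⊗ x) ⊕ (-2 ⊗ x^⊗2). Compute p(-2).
p(-2) = -6

A tropical monomial a ⊗ x^⊗i evaluates to a + i · x. Evaluating each term at x = -2:
  Term 0 contributes -5 + 0 · -2 = -5
  Term 1 contributes 0 + 1 · -2 = -2
  Term 2 contributes -2 + 2 · -2 = -6
p(-2) = ⊕ of these = min[-5, -2, -6] = -6.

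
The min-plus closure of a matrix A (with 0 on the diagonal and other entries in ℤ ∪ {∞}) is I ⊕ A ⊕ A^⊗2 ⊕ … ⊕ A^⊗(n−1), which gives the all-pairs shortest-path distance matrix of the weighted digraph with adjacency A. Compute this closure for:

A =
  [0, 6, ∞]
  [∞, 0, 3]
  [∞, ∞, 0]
Closure =
  [0, 6, 9]
  [∞, 0, 3]
  [∞, ∞, 0]

This is the Floyd-Warshall all-pairs shortest-path computation. For each intermediate vertex k = 0, 1, …, 2, update dist[i][j] ← min(dist[i][j], dist[i][k] + dist[k][j]). The final matrix gives, for each (i, j), the minimum total weight of any directed path from i to j (possibly empty when i = j).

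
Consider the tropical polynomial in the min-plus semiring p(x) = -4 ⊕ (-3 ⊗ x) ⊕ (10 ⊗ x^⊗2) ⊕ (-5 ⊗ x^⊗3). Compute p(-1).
p(-1) = -8

A tropical monomial a ⊗ x^⊗i evaluates to a + i · x. Evaluating each term at x = -1:
  Term 0 contributes -4 + 0 · -1 = -4
  Term 1 contributes -3 + 1 · -1 = -4
  Term 2 contributes 10 + 2 · -1 = 8
  Term 3 contributes -5 + 3 · -1 = -8
p(-1) = ⊕ of these = min[-4, -4, 8, -8] = -8.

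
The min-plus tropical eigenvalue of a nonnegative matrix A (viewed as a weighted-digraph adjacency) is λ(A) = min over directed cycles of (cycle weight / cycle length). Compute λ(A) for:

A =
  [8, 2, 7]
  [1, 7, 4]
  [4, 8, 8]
λ(A) = 3/2

Enumerate directed cycles and compute their means (weight / length). Sample:
  cycle 0 → 0: weight = 8, length = 1, mean = 8/1 ≈ 8.000
  cycle 1 → 1: weight = 7, length = 1, mean = 7/1 ≈ 7.000
  cycle 2 → 2: weight = 8, length = 1, mean = 8/1 ≈ 8.000
  cycle 0 → 1 → 0: weight = 3, length = 2, mean = 3/2 ≈ 1.500
  cycle 0 → 2 → 0: weight = 11, length = 2, mean = 11/2 ≈ 5.500
  cycle 1 → 0 → 1: weight = 3, length = 2, mean = 3/2 ≈ 1.500
Minimum mean = 1.500, attained e.g. along the cycle 0 → 1 → 0 with weight 3 and length 2. So λ(A) = 3/2 = 3/2.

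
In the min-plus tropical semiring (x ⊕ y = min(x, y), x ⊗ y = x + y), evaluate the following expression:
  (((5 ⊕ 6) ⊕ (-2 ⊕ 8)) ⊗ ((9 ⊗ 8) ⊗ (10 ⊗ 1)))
(((5 ⊕ 6) ⊕ (-2 ⊕ 8)) ⊗ ((9 ⊗ 8) ⊗ (10 ⊗ 1))) = 26

Expand innermost to outermost. Recall ⊕ takes the minimum of its arguments and ⊗ takes their sum. Working out the expression (((5 ⊕ 6) ⊕ (-2 ⊕ 8)) ⊗ ((9 ⊗ 8) ⊗ (10 ⊗ 1))) gives 26.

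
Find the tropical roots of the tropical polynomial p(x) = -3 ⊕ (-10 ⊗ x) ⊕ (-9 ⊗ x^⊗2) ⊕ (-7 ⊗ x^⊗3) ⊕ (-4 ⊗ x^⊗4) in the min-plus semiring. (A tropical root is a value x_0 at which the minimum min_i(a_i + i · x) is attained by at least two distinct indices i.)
Roots: {-3, -2, -1, 7}

Each tropical root is a break point of the lower envelope of the lines y = a_i + i · x (there are 5 lines, with slopes 0, 1, ..., 4). Only the lines that attain the minimum somewhere contribute to roots; other lines are dominated. Here the surviving (envelope) indices are i = 4, i = 3, i = 2, i = 1, i = 0.
Intersections between consecutive envelope lines give the roots: for adjacent envelope indices i < j the intersection is x = (a_i − a_j) / (j − i). Reading off the sorted break points: {-3, -2, -1, 7}.
Verification: at each break x_0, at least two indices attain the minimum of min_i(a_i + i · x_0).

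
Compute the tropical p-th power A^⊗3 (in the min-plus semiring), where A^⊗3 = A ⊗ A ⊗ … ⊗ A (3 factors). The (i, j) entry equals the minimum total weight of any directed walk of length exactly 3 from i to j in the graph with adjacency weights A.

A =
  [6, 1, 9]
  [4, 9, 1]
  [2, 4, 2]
A^⊗3 =
  [4, 6, 4]
  [5, 4, 5]
  [6, 5, 4]

Each entry (A^⊗3)_ij equals the minimum over all length-3 walks i = v_0 → v_1 → … → v_3 = j of Σ_t A[v_t][v_{t+1}]. For example, for (i, j) = (0, 2) we minimise over 9 possible intermediate vertex sequences; the minimum is 4, attained along the walk 0 → 1 → 2 → 2.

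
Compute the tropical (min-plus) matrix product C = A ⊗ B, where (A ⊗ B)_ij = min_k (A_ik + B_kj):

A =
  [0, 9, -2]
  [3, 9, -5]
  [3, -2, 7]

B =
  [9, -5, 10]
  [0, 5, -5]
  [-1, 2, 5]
A ⊗ B =
  [-3, -5, 3]
  [-6, -3, 0]
  [-2, -2, -7]

Apply the min-plus product entry-by-entry:
  C[0][0] = min over k of (A[0][0] + B[0][0] = 0 + 9 = 9, A[0][1] + B[1][0] = 9 + 0 = 9, A[0][2] + B[2][0] = -2 + -1 = -3) = -3 (attained at k = 2)
  C[0][1] = min over k of (A[0][0] + B[0][1] = 0 + -5 = -5, A[0][1] + B[1][1] = 9 + 5 = 14, A[0][2] + B[2][1] = -2 + 2 = 0) = -5 (attained at k = 0)
  C[0][2] = min over k of (A[0][0] + B[0][2] = 0 + 10 = 10, A[0][1] + B[1][2] = 9 + -5 = 4, A[0][2] + B[2][2] = -2 + 5 = 3) = 3 (attained at k = 2)
  C[1][0] = min over k of (A[1][0] + B[0][0] = 3 + 9 = 12, A[1][1] + B[1][0] = 9 + 0 = 9, A[1][2] + B[2][0] = -5 + -1 = -6) = -6 (attained at k = 2)
  C[1][1] = min over k of (A[1][0] + B[0][1] = 3 + -5 = -2, A[1][1] + B[1][1] = 9 + 5 = 14, A[1][2] + B[2][1] = -5 + 2 = -3) = -3 (attained at k = 2)
  C[1][2] = min over k of (A[1][0] + B[0][2] = 3 + 10 = 13, A[1][1] + B[1][2] = 9 + -5 = 4, A[1][2] + B[2][2] = -5 + 5 = 0) = 0 (attained at k = 2)
  C[2][0] = min over k of (A[2][0] + B[0][0] = 3 + 9 = 12, A[2][1] + B[1][0] = -2 + 0 = -2, A[2][2] + B[2][0] = 7 + -1 = 6) = -2 (attained at k = 1)
  C[2][1] = min over k of (A[2][0] + B[0][1] = 3 + -5 = -2, A[2][1] + B[1][1] = -2 + 5 = 3, A[2][2] + B[2][1] = 7 + 2 = 9) = -2 (attained at k = 0)
  C[2][2] = min over k of (A[2][0] + B[0][2] = 3 + 10 = 13, A[2][1] + B[1][2] = -2 + -5 = -7, A[2][2] + B[2][2] = 7 + 5 = 12) = -7 (attained at k = 1)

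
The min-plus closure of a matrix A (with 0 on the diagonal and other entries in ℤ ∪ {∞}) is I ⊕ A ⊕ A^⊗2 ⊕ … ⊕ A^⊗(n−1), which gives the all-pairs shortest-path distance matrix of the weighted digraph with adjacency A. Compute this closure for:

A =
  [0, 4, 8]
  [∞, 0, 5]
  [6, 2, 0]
Closure =
  [0, 4, 8]
  [11, 0, 5]
  [6, 2, 0]

This is the Floyd-Warshall all-pairs shortest-path computation. For each intermediate vertex k = 0, 1, …, 2, update dist[i][j] ← min(dist[i][j], dist[i][k] + dist[k][j]). The final matrix gives, for each (i, j), the minimum total weight of any directed path from i to j (possibly empty when i = j).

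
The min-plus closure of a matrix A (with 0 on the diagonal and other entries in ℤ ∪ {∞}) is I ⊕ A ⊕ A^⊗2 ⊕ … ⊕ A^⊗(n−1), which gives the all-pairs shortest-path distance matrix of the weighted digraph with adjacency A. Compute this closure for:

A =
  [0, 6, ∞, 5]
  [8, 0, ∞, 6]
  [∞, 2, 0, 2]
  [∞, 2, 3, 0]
Closure =
  [0, 6, 8, 5]
  [8, 0, 9, 6]
  [10, 2, 0, 2]
  [10, 2, 3, 0]

This is the Floyd-Warshall all-pairs shortest-path computation. For each intermediate vertex k = 0, 1, …, 3, update dist[i][j] ← min(dist[i][j], dist[i][k] + dist[k][j]). The final matrix gives, for each (i, j), the minimum total weight of any directed path from i to j (possibly empty when i = j).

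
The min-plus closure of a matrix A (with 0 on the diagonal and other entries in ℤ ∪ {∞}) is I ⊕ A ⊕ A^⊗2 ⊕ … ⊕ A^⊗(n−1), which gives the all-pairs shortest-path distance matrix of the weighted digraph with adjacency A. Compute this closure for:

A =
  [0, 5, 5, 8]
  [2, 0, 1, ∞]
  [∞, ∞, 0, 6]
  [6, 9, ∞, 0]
Closure =
  [0, 5, 5, 8]
  [2, 0, 1, 7]
  [12, 15, 0, 6]
  [6, 9, 10, 0]

This is the Floyd-Warshall all-pairs shortest-path computation. For each intermediate vertex k = 0, 1, …, 3, update dist[i][j] ← min(dist[i][j], dist[i][k] + dist[k][j]). The final matrix gives, for each (i, j), the minimum total weight of any directed path from i to j (possibly empty when i = j).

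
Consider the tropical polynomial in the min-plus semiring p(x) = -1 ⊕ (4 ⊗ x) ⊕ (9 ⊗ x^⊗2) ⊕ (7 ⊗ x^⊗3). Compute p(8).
p(8) = -1

A tropical monomial a ⊗ x^⊗i evaluates to a + i · x. Evaluating each term at x = 8:
  Term 0 contributes -1 + 0 · 8 = -1
  Term 1 contributes 4 + 1 · 8 = 12
  Term 2 contributes 9 + 2 · 8 = 25
  Term 3 contributes 7 + 3 · 8 = 31
p(8) = ⊕ of these = min[-1, 12, 25, 31] = -1.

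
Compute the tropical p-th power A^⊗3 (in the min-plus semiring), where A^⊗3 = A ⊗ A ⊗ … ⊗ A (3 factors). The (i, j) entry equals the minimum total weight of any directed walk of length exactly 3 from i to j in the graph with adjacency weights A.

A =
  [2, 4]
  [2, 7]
A^⊗3 =
  [6, 8]
  [6, 8]

Each entry (A^⊗3)_ij equals the minimum over all length-3 walks i = v_0 → v_1 → … → v_3 = j of Σ_t A[v_t][v_{t+1}]. For example, for (i, j) = (0, 1) we minimise over 4 possible intermediate vertex sequences; the minimum is 8, attained along the walk 0 → 0 → 0 → 1.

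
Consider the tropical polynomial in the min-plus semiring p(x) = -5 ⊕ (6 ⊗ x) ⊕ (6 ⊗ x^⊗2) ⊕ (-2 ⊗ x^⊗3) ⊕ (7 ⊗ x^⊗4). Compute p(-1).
p(-1) = -5

A tropical monomial a ⊗ x^⊗i evaluates to a + i · x. Evaluating each term at x = -1:
  Term 0 contributes -5 + 0 · -1 = -5
  Term 1 contributes 6 + 1 · -1 = 5
  Term 2 contributes 6 + 2 · -1 = 4
  Term 3 contributes -2 + 3 · -1 = -5
  Term 4 contributes 7 + 4 · -1 = 3
p(-1) = ⊕ of these = min[-5, 5, 4, -5, 3] = -5.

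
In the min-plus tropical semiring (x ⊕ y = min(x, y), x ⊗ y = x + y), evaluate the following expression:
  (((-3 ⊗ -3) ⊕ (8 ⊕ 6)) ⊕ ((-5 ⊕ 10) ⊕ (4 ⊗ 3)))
(((-3 ⊗ -3) ⊕ (8 ⊕ 6)) ⊕ ((-5 ⊕ 10) ⊕ (4 ⊗ 3))) = -6

Expand innermost to outermost. Recall ⊕ takes the minimum of its arguments and ⊗ takes their sum. Working out the expression (((-3 ⊗ -3) ⊕ (8 ⊕ 6)) ⊕ ((-5 ⊕ 10) ⊕ (4 ⊗ 3))) gives -6.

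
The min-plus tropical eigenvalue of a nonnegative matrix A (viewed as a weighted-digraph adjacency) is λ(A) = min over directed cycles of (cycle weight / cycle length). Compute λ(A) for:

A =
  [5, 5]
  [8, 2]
λ(A) = 2

Enumerate directed cycles and compute their means (weight / length). Sample:
  cycle 0 → 0: weight = 5, length = 1, mean = 5/1 ≈ 5.000
  cycle 1 → 1: weight = 2, length = 1, mean = 2/1 ≈ 2.000
  cycle 0 → 1 → 0: weight = 13, length = 2, mean = 13/2 ≈ 6.500
  cycle 1 → 0 → 1: weight = 13, length = 2, mean = 13/2 ≈ 6.500
Minimum mean = 2.000, attained e.g. along the cycle 1 → 1 with weight 2 and length 1. So λ(A) = 2/1 = 2.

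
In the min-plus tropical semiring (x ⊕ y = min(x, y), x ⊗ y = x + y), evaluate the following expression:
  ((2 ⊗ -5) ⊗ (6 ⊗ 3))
((2 ⊗ -5) ⊗ (6 ⊗ 3)) = 6

Expand innermost to outermost. Recall ⊕ takes the minimum of its arguments and ⊗ takes their sum. Working out the expression ((2 ⊗ -5) ⊗ (6 ⊗ 3)) gives 6.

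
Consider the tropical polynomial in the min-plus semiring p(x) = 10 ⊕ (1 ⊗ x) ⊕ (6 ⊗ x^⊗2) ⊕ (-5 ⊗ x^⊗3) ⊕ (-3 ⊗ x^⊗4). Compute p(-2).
p(-2) = -11

A tropical monomial a ⊗ x^⊗i evaluates to a + i · x. Evaluating each term at x = -2:
  Term 0 contributes 10 + 0 · -2 = 10
  Term 1 contributes 1 + 1 · -2 = -1
  Term 2 contributes 6 + 2 · -2 = 2
  Term 3 contributes -5 + 3 · -2 = -11
  Term 4 contributes -3 + 4 · -2 = -11
p(-2) = ⊕ of these = min[10, -1, 2, -11, -11] = -11.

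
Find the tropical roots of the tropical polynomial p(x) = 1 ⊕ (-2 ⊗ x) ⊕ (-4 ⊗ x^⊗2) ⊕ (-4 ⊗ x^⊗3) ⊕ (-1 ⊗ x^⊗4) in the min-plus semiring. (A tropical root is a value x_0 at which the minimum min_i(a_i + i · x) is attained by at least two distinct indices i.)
Roots: {-3, 0, 2, 3}

Each tropical root is a break point of the lower envelope of the lines y = a_i + i · x (there are 5 lines, with slopes 0, 1, ..., 4). Only the lines that attain the minimum somewhere contribute to roots; other lines are dominated. Here the surviving (envelope) indices are i = 4, i = 3, i = 2, i = 1, i = 0.
Intersections between consecutive envelope lines give the roots: for adjacent envelope indices i < j the intersection is x = (a_i − a_j) / (j − i). Reading off the sorted break points: {-3, 0, 2, 3}.
Verification: at each break x_0, at least two indices attain the minimum of min_i(a_i + i · x_0).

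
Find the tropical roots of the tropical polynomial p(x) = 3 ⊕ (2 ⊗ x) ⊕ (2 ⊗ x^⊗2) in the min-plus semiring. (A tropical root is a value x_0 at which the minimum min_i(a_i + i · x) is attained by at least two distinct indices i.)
Roots: {0, 1}

Each tropical root is a break point of the lower envelope of the lines y = a_i + i · x (there are 3 lines, with slopes 0, 1, ..., 2). Only the lines that attain the minimum somewhere contribute to roots; other lines are dominated. Here the surviving (envelope) indices are i = 2, i = 1, i = 0.
Intersections between consecutive envelope lines give the roots: for adjacent envelope indices i < j the intersection is x = (a_i − a_j) / (j − i). Reading off the sorted break points: {0, 1}.
Verification: at each break x_0, at least two indices attain the minimum of min_i(a_i + i · x_0).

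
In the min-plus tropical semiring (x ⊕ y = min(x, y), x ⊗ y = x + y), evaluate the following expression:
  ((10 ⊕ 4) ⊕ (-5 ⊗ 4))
((10 ⊕ 4) ⊕ (-5 ⊗ 4)) = -1

Expand innermost to outermost. Recall ⊕ takes the minimum of its arguments and ⊗ takes their sum. Working out the expression ((10 ⊕ 4) ⊕ (-5 ⊗ 4)) gives -1.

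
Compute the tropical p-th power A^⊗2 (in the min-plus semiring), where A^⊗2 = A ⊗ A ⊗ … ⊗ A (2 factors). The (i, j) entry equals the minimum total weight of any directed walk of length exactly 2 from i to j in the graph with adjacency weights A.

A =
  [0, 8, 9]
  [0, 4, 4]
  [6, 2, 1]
A^⊗2 =
  [0, 8, 9]
  [0, 6, 5]
  [2, 3, 2]

Each entry (A^⊗2)_ij equals the minimum over all length-2 walks i = v_0 → v_1 → … → v_2 = j of Σ_t A[v_t][v_{t+1}]. For example, for (i, j) = (0, 2) we minimise over 3 possible intermediate vertex sequences; the minimum is 9, attained along the walk 0 → 0 → 2.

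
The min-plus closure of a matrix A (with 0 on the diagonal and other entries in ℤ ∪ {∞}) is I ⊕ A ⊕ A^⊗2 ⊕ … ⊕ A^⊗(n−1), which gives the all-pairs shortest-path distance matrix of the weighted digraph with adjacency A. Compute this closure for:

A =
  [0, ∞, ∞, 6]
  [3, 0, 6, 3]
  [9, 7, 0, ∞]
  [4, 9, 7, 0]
Closure =
  [0, 15, 13, 6]
  [3, 0, 6, 3]
  [9, 7, 0, 10]
  [4, 9, 7, 0]

This is the Floyd-Warshall all-pairs shortest-path computation. For each intermediate vertex k = 0, 1, …, 3, update dist[i][j] ← min(dist[i][j], dist[i][k] + dist[k][j]). The final matrix gives, for each (i, j), the minimum total weight of any directed path from i to j (possibly empty when i = j).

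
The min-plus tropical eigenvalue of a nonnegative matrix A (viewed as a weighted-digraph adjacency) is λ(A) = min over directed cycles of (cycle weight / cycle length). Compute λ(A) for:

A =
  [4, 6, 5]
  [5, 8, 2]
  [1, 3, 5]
λ(A) = 5/2

Enumerate directed cycles and compute their means (weight / length). Sample:
  cycle 0 → 0: weight = 4, length = 1, mean = 4/1 ≈ 4.000
  cycle 1 → 1: weight = 8, length = 1, mean = 8/1 ≈ 8.000
  cycle 2 → 2: weight = 5, length = 1, mean = 5/1 ≈ 5.000
  cycle 0 → 1 → 0: weight = 11, length = 2, mean = 11/2 ≈ 5.500
  cycle 0 → 2 → 0: weight = 6, length = 2, mean = 6/2 ≈ 3.000
  cycle 1 → 0 → 1: weight = 11, length = 2, mean = 11/2 ≈ 5.500
Minimum mean = 2.500, attained e.g. along the cycle 1 → 2 → 1 with weight 5 and length 2. So λ(A) = 5/2 = 5/2.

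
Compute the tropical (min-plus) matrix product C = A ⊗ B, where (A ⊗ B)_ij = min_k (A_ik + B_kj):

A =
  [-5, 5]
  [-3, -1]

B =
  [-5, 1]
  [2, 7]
A ⊗ B =
  [-10, -4]
  [-8, -2]

Apply the min-plus product entry-by-entry:
  C[0][0] = min over k of (A[0][0] + B[0][0] = -5 + -5 = -10, A[0][1] + B[1][0] = 5 + 2 = 7) = -10 (attained at k = 0)
  C[0][1] = min over k of (A[0][0] + B[0][1] = -5 + 1 = -4, A[0][1] + B[1][1] = 5 + 7 = 12) = -4 (attained at k = 0)
  C[1][0] = min over k of (A[1][0] + B[0][0] = -3 + -5 = -8, A[1][1] + B[1][0] = -1 + 2 = 1) = -8 (attained at k = 0)
  C[1][1] = min over k of (A[1][0] + B[0][1] = -3 + 1 = -2, A[1][1] + B[1][1] = -1 + 7 = 6) = -2 (attained at k = 0)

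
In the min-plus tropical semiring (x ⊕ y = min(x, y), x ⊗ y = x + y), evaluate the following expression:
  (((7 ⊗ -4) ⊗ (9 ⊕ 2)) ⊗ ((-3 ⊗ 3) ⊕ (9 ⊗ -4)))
(((7 ⊗ -4) ⊗ (9 ⊕ 2)) ⊗ ((-3 ⊗ 3) ⊕ (9 ⊗ -4))) = 5

Expand innermost to outermost. Recall ⊕ takes the minimum of its arguments and ⊗ takes their sum. Working out the expression (((7 ⊗ -4) ⊗ (9 ⊕ 2)) ⊗ ((-3 ⊗ 3) ⊕ (9 ⊗ -4))) gives 5.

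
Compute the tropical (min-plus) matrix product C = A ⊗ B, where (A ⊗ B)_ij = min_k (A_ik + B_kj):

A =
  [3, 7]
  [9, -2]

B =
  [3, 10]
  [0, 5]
A ⊗ B =
  [6, 12]
  [-2, 3]

Apply the min-plus product entry-by-entry:
  C[0][0] = min over k of (A[0][0] + B[0][0] = 3 + 3 = 6, A[0][1] + B[1][0] = 7 + 0 = 7) = 6 (attained at k = 0)
  C[0][1] = min over k of (A[0][0] + B[0][1] = 3 + 10 = 13, A[0][1] + B[1][1] = 7 + 5 = 12) = 12 (attained at k = 1)
  C[1][0] = min over k of (A[1][0] + B[0][0] = 9 + 3 = 12, A[1][1] + B[1][0] = -2 + 0 = -2) = -2 (attained at k = 1)
  C[1][1] = min over k of (A[1][0] + B[0][1] = 9 + 10 = 19, A[1][1] + B[1][1] = -2 + 5 = 3) = 3 (attained at k = 1)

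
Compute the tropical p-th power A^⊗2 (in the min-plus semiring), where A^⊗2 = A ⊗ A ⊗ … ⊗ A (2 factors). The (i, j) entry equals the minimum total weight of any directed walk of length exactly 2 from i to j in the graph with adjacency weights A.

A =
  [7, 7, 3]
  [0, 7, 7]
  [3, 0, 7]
A^⊗2 =
  [6, 3, 10]
  [7, 7, 3]
  [0, 7, 6]

Each entry (A^⊗2)_ij equals the minimum over all length-2 walks i = v_0 → v_1 → … → v_2 = j of Σ_t A[v_t][v_{t+1}]. For example, for (i, j) = (0, 2) we minimise over 3 possible intermediate vertex sequences; the minimum is 10, attained along the walk 0 → 0 → 2.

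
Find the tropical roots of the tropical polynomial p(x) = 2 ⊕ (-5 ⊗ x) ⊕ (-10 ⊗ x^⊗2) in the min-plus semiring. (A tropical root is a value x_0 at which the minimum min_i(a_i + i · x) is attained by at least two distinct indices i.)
Roots: {5, 7}

Each tropical root is a break point of the lower envelope of the lines y = a_i + i · x (there are 3 lines, with slopes 0, 1, ..., 2). Only the lines that attain the minimum somewhere contribute to roots; other lines are dominated. Here the surviving (envelope) indices are i = 2, i = 1, i = 0.
Intersections between consecutive envelope lines give the roots: for adjacent envelope indices i < j the intersection is x = (a_i − a_j) / (j − i). Reading off the sorted break points: {5, 7}.
Verification: at each break x_0, at least two indices attain the minimum of min_i(a_i + i · x_0).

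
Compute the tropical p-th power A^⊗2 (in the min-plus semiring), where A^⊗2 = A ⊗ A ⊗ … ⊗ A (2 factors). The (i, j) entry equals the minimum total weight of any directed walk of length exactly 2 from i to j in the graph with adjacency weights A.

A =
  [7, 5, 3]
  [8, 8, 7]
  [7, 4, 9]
A^⊗2 =
  [10, 7, 10]
  [14, 11, 11]
  [12, 12, 10]

Each entry (A^⊗2)_ij equals the minimum over all length-2 walks i = v_0 → v_1 → … → v_2 = j of Σ_t A[v_t][v_{t+1}]. For example, for (i, j) = (0, 2) we minimise over 3 possible intermediate vertex sequences; the minimum is 10, attained along the walk 0 → 0 → 2.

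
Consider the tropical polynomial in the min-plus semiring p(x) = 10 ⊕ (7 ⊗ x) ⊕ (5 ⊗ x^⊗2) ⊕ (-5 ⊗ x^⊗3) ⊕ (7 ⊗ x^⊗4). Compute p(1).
p(1) = -2

A tropical monomial a ⊗ x^⊗i evaluates to a + i · x. Evaluating each term at x = 1:
  Term 0 contributes 10 + 0 · 1 = 10
  Term 1 contributes 7 + 1 · 1 = 8
  Term 2 contributes 5 + 2 · 1 = 7
  Term 3 contributes -5 + 3 · 1 = -2
  Term 4 contributes 7 + 4 · 1 = 11
p(1) = ⊕ of these = min[10, 8, 7, -2, 11] = -2.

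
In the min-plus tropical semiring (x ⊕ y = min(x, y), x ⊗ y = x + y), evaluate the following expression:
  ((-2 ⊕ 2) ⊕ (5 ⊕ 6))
((-2 ⊕ 2) ⊕ (5 ⊕ 6)) = -2

Expand innermost to outermost. Recall ⊕ takes the minimum of its arguments and ⊗ takes their sum. Working out the expression ((-2 ⊕ 2) ⊕ (5 ⊕ 6)) gives -2.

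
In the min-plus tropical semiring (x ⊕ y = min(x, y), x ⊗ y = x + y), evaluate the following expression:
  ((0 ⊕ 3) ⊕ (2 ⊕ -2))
((0 ⊕ 3) ⊕ (2 ⊕ -2)) = -2

Expand innermost to outermost. Recall ⊕ takes the minimum of its arguments and ⊗ takes their sum. Working out the expression ((0 ⊕ 3) ⊕ (2 ⊕ -2)) gives -2.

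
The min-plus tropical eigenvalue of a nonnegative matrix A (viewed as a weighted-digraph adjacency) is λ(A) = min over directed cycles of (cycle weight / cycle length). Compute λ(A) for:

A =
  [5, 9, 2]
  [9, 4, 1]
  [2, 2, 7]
λ(A) = 3/2

Enumerate directed cycles and compute their means (weight / length). Sample:
  cycle 0 → 0: weight = 5, length = 1, mean = 5/1 ≈ 5.000
  cycle 1 → 1: weight = 4, length = 1, mean = 4/1 ≈ 4.000
  cycle 2 → 2: weight = 7, length = 1, mean = 7/1 ≈ 7.000
  cycle 0 → 1 → 0: weight = 18, length = 2, mean = 18/2 ≈ 9.000
  cycle 0 → 2 → 0: weight = 4, length = 2, mean = 4/2 ≈ 2.000
  cycle 1 → 0 → 1: weight = 18, length = 2, mean = 18/2 ≈ 9.000
Minimum mean = 1.500, attained e.g. along the cycle 1 → 2 → 1 with weight 3 and length 2. So λ(A) = 3/2 = 3/2.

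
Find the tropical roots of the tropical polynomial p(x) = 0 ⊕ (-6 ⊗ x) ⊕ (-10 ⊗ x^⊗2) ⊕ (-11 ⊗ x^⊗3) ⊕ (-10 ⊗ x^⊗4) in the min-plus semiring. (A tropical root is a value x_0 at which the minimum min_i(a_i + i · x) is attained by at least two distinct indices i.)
Roots: {-1, 1, 4, 6}

Each tropical root is a break point of the lower envelope of the lines y = a_i + i · x (there are 5 lines, with slopes 0, 1, ..., 4). Only the lines that attain the minimum somewhere contribute to roots; other lines are dominated. Here the surviving (envelope) indices are i = 4, i = 3, i = 2, i = 1, i = 0.
Intersections between consecutive envelope lines give the roots: for adjacent envelope indices i < j the intersection is x = (a_i − a_j) / (j − i). Reading off the sorted break points: {-1, 1, 4, 6}.
Verification: at each break x_0, at least two indices attain the minimum of min_i(a_i + i · x_0).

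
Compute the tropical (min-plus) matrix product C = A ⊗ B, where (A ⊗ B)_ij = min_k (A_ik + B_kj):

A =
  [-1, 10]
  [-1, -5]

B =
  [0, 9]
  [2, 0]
A ⊗ B =
  [-1, 8]
  [-3, -5]

Apply the min-plus product entry-by-entry:
  C[0][0] = min over k of (A[0][0] + B[0][0] = -1 + 0 = -1, A[0][1] + B[1][0] = 10 + 2 = 12) = -1 (attained at k = 0)
  C[0][1] = min over k of (A[0][0] + B[0][1] = -1 + 9 = 8, A[0][1] + B[1][1] = 10 + 0 = 10) = 8 (attained at k = 0)
  C[1][0] = min over k of (A[1][0] + B[0][0] = -1 + 0 = -1, A[1][1] + B[1][0] = -5 + 2 = -3) = -3 (attained at k = 1)
  C[1][1] = min over k of (A[1][0] + B[0][1] = -1 + 9 = 8, A[1][1] + B[1][1] = -5 + 0 = -5) = -5 (attained at k = 1)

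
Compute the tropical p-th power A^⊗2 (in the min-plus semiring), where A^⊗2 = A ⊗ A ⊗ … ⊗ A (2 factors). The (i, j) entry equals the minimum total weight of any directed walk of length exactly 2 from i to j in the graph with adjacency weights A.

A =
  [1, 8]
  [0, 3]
A^⊗2 =
  [2, 9]
  [1, 6]

Each entry (A^⊗2)_ij equals the minimum over all length-2 walks i = v_0 → v_1 → … → v_2 = j of Σ_t A[v_t][v_{t+1}]. For example, for (i, j) = (0, 1) we minimise over 2 possible intermediate vertex sequences; the minimum is 9, attained along the walk 0 → 0 → 1.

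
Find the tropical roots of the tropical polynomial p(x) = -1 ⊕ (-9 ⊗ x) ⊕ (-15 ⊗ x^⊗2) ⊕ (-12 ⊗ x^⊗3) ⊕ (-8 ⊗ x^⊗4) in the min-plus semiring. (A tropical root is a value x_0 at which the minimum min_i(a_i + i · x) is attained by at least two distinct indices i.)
Roots: {-4, -3, 6, 8}

Each tropical root is a break point of the lower envelope of the lines y = a_i + i · x (there are 5 lines, with slopes 0, 1, ..., 4). Only the lines that attain the minimum somewhere contribute to roots; other lines are dominated. Here the surviving (envelope) indices are i = 4, i = 3, i = 2, i = 1, i = 0.
Intersections between consecutive envelope lines give the roots: for adjacent envelope indices i < j the intersection is x = (a_i − a_j) / (j − i). Reading off the sorted break points: {-4, -3, 6, 8}.
Verification: at each break x_0, at least two indices attain the minimum of min_i(a_i + i · x_0).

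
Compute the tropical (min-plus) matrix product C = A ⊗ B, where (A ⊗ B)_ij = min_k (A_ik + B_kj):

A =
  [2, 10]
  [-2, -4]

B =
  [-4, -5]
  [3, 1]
A ⊗ B =
  [-2, -3]
  [-6, -7]

Apply the min-plus product entry-by-entry:
  C[0][0] = min over k of (A[0][0] + B[0][0] = 2 + -4 = -2, A[0][1] + B[1][0] = 10 + 3 = 13) = -2 (attained at k = 0)
  C[0][1] = min over k of (A[0][0] + B[0][1] = 2 + -5 = -3, A[0][1] + B[1][1] = 10 + 1 = 11) = -3 (attained at k = 0)
  C[1][0] = min over k of (A[1][0] + B[0][0] = -2 + -4 = -6, A[1][1] + B[1][0] = -4 + 3 = -1) = -6 (attained at k = 0)
  C[1][1] = min over k of (A[1][0] + B[0][1] = -2 + -5 = -7, A[1][1] + B[1][1] = -4 + 1 = -3) = -7 (attained at k = 0)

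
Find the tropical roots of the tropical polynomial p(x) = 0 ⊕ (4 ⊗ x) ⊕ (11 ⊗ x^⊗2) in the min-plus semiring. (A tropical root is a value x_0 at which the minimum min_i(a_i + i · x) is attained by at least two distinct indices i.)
Roots: {-7, -4}

Each tropical root is a break point of the lower envelope of the lines y = a_i + i · x (there are 3 lines, with slopes 0, 1, ..., 2). Only the lines that attain the minimum somewhere contribute to roots; other lines are dominated. Here the surviving (envelope) indices are i = 2, i = 1, i = 0.
Intersections between consecutive envelope lines give the roots: for adjacent envelope indices i < j the intersection is x = (a_i − a_j) / (j − i). Reading off the sorted break points: {-7, -4}.
Verification: at each break x_0, at least two indices attain the minimum of min_i(a_i + i · x_0).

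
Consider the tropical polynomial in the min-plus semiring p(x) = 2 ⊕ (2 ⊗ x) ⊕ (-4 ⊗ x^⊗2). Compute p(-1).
p(-1) = -6

A tropical monomial a ⊗ x^⊗i evaluates to a + i · x. Evaluating each term at x = -1:
  Term 0 contributes 2 + 0 · -1 = 2
  Term 1 contributes 2 + 1 · -1 = 1
  Term 2 contributes -4 + 2 · -1 = -6
p(-1) = ⊕ of these = min[2, 1, -6] = -6.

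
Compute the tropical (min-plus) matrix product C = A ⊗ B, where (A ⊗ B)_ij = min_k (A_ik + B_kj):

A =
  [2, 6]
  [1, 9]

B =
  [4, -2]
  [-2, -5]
A ⊗ B =
  [4, 0]
  [5, -1]

Apply the min-plus product entry-by-entry:
  C[0][0] = min over k of (A[0][0] + B[0][0] = 2 + 4 = 6, A[0][1] + B[1][0] = 6 + -2 = 4) = 4 (attained at k = 1)
  C[0][1] = min over k of (A[0][0] + B[0][1] = 2 + -2 = 0, A[0][1] + B[1][1] = 6 + -5 = 1) = 0 (attained at k = 0)
  C[1][0] = min over k of (A[1][0] + B[0][0] = 1 + 4 = 5, A[1][1] + B[1][0] = 9 + -2 = 7) = 5 (attained at k = 0)
  C[1][1] = min over k of (A[1][0] + B[0][1] = 1 + -2 = -1, A[1][1] + B[1][1] = 9 + -5 = 4) = -1 (attained at k = 0)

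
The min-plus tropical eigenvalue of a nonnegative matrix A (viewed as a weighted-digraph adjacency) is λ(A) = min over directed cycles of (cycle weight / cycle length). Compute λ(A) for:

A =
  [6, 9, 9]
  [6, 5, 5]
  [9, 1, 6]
λ(A) = 3

Enumerate directed cycles and compute their means (weight / length). Sample:
  cycle 0 → 0: weight = 6, length = 1, mean = 6/1 ≈ 6.000
  cycle 1 → 1: weight = 5, length = 1, mean = 5/1 ≈ 5.000
  cycle 2 → 2: weight = 6, length = 1, mean = 6/1 ≈ 6.000
  cycle 0 → 1 → 0: weight = 15, length = 2, mean = 15/2 ≈ 7.500
  cycle 0 → 2 → 0: weight = 18, length = 2, mean = 18/2 ≈ 9.000
  cycle 1 → 0 → 1: weight = 15, length = 2, mean = 15/2 ≈ 7.500
Minimum mean = 3.000, attained e.g. along the cycle 1 → 2 → 1 with weight 6 and length 2. So λ(A) = 6/2 = 3.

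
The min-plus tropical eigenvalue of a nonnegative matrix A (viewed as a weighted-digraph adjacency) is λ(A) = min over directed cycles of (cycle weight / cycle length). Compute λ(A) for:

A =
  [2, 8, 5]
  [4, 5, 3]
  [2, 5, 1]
λ(A) = 1

Enumerate directed cycles and compute their means (weight / length). Sample:
  cycle 0 → 0: weight = 2, length = 1, mean = 2/1 ≈ 2.000
  cycle 1 → 1: weight = 5, length = 1, mean = 5/1 ≈ 5.000
  cycle 2 → 2: weight = 1, length = 1, mean = 1/1 ≈ 1.000
  cycle 0 → 1 → 0: weight = 12, length = 2, mean = 12/2 ≈ 6.000
  cycle 0 → 2 → 0: weight = 7, length = 2, mean = 7/2 ≈ 3.500
  cycle 1 → 0 → 1: weight = 12, length = 2, mean = 12/2 ≈ 6.000
Minimum mean = 1.000, attained e.g. along the cycle 2 → 2 with weight 1 and length 1. So λ(A) = 1/1 = 1.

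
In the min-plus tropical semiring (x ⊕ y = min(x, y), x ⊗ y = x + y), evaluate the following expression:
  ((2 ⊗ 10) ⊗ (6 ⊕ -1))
((2 ⊗ 10) ⊗ (6 ⊕ -1)) = 11

Expand innermost to outermost. Recall ⊕ takes the minimum of its arguments and ⊗ takes their sum. Working out the expression ((2 ⊗ 10) ⊗ (6 ⊕ -1)) gives 11.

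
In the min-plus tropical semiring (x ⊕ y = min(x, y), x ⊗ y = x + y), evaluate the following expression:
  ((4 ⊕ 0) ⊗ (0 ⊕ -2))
((4 ⊕ 0) ⊗ (0 ⊕ -2)) = -2

Expand innermost to outermost. Recall ⊕ takes the minimum of its arguments and ⊗ takes their sum. Working out the expression ((4 ⊕ 0) ⊗ (0 ⊕ -2)) gives -2.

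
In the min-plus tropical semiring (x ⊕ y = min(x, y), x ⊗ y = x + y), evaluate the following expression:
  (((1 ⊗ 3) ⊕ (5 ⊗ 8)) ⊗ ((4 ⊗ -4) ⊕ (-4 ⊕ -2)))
(((1 ⊗ 3) ⊕ (5 ⊗ 8)) ⊗ ((4 ⊗ -4) ⊕ (-4 ⊕ -2))) = 0

Expand innermost to outermost. Recall ⊕ takes the minimum of its arguments and ⊗ takes their sum. Working out the expression (((1 ⊗ 3) ⊕ (5 ⊗ 8)) ⊗ ((4 ⊗ -4) ⊕ (-4 ⊕ -2))) gives 0.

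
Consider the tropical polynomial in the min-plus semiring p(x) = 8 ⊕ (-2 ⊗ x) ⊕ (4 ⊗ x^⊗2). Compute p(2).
p(2) = 0

A tropical monomial a ⊗ x^⊗i evaluates to a + i · x. Evaluating each term at x = 2:
  Term 0 contributes 8 + 0 · 2 = 8
  Term 1 contributes -2 + 1 · 2 = 0
  Term 2 contributes 4 + 2 · 2 = 8
p(2) = ⊕ of these = min[8, 0, 8] = 0.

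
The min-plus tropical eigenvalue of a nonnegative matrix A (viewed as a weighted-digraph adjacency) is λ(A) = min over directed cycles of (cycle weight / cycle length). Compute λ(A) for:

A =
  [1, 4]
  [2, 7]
λ(A) = 1

Enumerate directed cycles and compute their means (weight / length). Sample:
  cycle 0 → 0: weight = 1, length = 1, mean = 1/1 ≈ 1.000
  cycle 1 → 1: weight = 7, length = 1, mean = 7/1 ≈ 7.000
  cycle 0 → 1 → 0: weight = 6, length = 2, mean = 6/2 ≈ 3.000
  cycle 1 → 0 → 1: weight = 6, length = 2, mean = 6/2 ≈ 3.000
Minimum mean = 1.000, attained e.g. along the cycle 0 → 0 with weight 1 and length 1. So λ(A) = 1/1 = 1.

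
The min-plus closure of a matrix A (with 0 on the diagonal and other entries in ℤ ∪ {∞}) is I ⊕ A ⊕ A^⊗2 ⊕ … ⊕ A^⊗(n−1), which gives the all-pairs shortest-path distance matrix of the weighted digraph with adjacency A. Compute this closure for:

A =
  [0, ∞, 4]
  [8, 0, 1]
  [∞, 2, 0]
Closure =
  [0, 6, 4]
  [8, 0, 1]
  [10, 2, 0]

This is the Floyd-Warshall all-pairs shortest-path computation. For each intermediate vertex k = 0, 1, …, 2, update dist[i][j] ← min(dist[i][j], dist[i][k] + dist[k][j]). The final matrix gives, for each (i, j), the minimum total weight of any directed path from i to j (possibly empty when i = j).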